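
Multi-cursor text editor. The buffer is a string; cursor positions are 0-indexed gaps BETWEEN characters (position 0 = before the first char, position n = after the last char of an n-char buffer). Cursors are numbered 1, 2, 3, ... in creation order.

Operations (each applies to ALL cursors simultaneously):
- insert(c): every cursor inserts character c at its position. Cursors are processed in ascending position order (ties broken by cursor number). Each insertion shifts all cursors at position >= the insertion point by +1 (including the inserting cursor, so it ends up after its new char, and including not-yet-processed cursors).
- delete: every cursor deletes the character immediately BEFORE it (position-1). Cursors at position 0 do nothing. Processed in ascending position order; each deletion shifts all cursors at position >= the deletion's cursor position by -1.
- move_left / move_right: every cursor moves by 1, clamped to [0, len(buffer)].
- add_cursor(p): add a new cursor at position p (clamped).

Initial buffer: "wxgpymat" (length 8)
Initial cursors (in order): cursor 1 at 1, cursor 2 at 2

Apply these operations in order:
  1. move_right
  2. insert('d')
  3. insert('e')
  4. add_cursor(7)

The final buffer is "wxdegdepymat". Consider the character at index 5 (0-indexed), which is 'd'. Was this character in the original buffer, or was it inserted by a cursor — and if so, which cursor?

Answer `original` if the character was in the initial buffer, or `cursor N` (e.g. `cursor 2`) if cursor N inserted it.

After op 1 (move_right): buffer="wxgpymat" (len 8), cursors c1@2 c2@3, authorship ........
After op 2 (insert('d')): buffer="wxdgdpymat" (len 10), cursors c1@3 c2@5, authorship ..1.2.....
After op 3 (insert('e')): buffer="wxdegdepymat" (len 12), cursors c1@4 c2@7, authorship ..11.22.....
After op 4 (add_cursor(7)): buffer="wxdegdepymat" (len 12), cursors c1@4 c2@7 c3@7, authorship ..11.22.....
Authorship (.=original, N=cursor N): . . 1 1 . 2 2 . . . . .
Index 5: author = 2

Answer: cursor 2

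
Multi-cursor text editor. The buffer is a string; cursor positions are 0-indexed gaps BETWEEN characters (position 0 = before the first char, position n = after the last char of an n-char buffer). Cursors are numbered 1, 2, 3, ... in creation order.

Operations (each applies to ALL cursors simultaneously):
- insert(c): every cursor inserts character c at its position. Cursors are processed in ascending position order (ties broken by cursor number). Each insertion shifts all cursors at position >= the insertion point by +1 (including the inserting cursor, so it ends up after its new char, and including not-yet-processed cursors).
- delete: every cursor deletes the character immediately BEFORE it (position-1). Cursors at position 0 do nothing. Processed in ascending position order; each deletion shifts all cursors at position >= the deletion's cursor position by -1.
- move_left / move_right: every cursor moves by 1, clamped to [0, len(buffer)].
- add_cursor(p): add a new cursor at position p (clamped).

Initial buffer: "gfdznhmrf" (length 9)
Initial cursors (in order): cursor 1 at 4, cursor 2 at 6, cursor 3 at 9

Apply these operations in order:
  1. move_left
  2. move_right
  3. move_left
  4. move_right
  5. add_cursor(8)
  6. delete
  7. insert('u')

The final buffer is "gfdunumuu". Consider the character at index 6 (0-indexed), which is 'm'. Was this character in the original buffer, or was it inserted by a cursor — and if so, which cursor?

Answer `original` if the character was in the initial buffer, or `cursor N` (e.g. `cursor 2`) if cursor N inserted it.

Answer: original

Derivation:
After op 1 (move_left): buffer="gfdznhmrf" (len 9), cursors c1@3 c2@5 c3@8, authorship .........
After op 2 (move_right): buffer="gfdznhmrf" (len 9), cursors c1@4 c2@6 c3@9, authorship .........
After op 3 (move_left): buffer="gfdznhmrf" (len 9), cursors c1@3 c2@5 c3@8, authorship .........
After op 4 (move_right): buffer="gfdznhmrf" (len 9), cursors c1@4 c2@6 c3@9, authorship .........
After op 5 (add_cursor(8)): buffer="gfdznhmrf" (len 9), cursors c1@4 c2@6 c4@8 c3@9, authorship .........
After op 6 (delete): buffer="gfdnm" (len 5), cursors c1@3 c2@4 c3@5 c4@5, authorship .....
After op 7 (insert('u')): buffer="gfdunumuu" (len 9), cursors c1@4 c2@6 c3@9 c4@9, authorship ...1.2.34
Authorship (.=original, N=cursor N): . . . 1 . 2 . 3 4
Index 6: author = original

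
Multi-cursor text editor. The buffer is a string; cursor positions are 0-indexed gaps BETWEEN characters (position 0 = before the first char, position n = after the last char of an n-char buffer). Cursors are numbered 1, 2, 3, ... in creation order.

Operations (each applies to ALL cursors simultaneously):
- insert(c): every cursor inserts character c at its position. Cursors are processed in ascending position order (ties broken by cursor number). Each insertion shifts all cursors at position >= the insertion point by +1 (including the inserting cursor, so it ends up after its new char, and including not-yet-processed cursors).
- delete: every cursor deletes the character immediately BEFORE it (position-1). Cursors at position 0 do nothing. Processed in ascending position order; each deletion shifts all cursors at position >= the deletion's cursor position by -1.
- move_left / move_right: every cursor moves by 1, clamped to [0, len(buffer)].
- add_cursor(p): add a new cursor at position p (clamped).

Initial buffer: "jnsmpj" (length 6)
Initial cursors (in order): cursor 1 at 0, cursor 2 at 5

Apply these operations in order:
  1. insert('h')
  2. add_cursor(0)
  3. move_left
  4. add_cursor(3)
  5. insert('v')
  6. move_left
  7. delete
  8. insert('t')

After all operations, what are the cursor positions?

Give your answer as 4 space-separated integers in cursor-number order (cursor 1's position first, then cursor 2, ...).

Answer: 2 10 2 6

Derivation:
After op 1 (insert('h')): buffer="hjnsmphj" (len 8), cursors c1@1 c2@7, authorship 1.....2.
After op 2 (add_cursor(0)): buffer="hjnsmphj" (len 8), cursors c3@0 c1@1 c2@7, authorship 1.....2.
After op 3 (move_left): buffer="hjnsmphj" (len 8), cursors c1@0 c3@0 c2@6, authorship 1.....2.
After op 4 (add_cursor(3)): buffer="hjnsmphj" (len 8), cursors c1@0 c3@0 c4@3 c2@6, authorship 1.....2.
After op 5 (insert('v')): buffer="vvhjnvsmpvhj" (len 12), cursors c1@2 c3@2 c4@6 c2@10, authorship 131..4...22.
After op 6 (move_left): buffer="vvhjnvsmpvhj" (len 12), cursors c1@1 c3@1 c4@5 c2@9, authorship 131..4...22.
After op 7 (delete): buffer="vhjvsmvhj" (len 9), cursors c1@0 c3@0 c4@3 c2@6, authorship 31.4..22.
After op 8 (insert('t')): buffer="ttvhjtvsmtvhj" (len 13), cursors c1@2 c3@2 c4@6 c2@10, authorship 1331.44..222.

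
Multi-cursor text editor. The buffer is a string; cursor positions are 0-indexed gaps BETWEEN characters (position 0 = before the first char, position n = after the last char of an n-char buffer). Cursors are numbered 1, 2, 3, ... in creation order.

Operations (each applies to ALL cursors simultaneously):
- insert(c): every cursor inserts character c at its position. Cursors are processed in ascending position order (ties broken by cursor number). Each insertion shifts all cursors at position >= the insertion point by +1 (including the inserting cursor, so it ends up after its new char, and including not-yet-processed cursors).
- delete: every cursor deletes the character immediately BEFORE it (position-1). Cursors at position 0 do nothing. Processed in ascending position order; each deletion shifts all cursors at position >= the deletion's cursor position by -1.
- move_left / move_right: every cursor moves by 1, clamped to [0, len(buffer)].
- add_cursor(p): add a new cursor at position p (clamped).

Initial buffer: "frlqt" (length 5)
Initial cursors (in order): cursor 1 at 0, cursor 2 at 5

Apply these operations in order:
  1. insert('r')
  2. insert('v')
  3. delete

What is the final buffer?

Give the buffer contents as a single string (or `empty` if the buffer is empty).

After op 1 (insert('r')): buffer="rfrlqtr" (len 7), cursors c1@1 c2@7, authorship 1.....2
After op 2 (insert('v')): buffer="rvfrlqtrv" (len 9), cursors c1@2 c2@9, authorship 11.....22
After op 3 (delete): buffer="rfrlqtr" (len 7), cursors c1@1 c2@7, authorship 1.....2

Answer: rfrlqtr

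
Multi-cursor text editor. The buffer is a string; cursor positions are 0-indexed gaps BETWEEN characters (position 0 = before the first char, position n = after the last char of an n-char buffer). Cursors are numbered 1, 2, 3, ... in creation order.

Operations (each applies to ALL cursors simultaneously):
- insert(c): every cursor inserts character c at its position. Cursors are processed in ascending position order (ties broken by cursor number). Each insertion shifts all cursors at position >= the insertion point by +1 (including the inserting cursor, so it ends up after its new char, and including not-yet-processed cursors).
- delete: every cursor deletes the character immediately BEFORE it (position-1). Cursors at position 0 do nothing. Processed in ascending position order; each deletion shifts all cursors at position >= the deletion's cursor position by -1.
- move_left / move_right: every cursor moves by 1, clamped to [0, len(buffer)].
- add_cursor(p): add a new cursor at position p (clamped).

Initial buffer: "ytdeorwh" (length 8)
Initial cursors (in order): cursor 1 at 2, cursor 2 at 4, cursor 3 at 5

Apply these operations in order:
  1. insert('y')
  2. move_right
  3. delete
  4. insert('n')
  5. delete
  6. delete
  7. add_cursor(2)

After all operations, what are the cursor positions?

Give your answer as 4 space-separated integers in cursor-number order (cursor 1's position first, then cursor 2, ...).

After op 1 (insert('y')): buffer="ytydeyoyrwh" (len 11), cursors c1@3 c2@6 c3@8, authorship ..1..2.3...
After op 2 (move_right): buffer="ytydeyoyrwh" (len 11), cursors c1@4 c2@7 c3@9, authorship ..1..2.3...
After op 3 (delete): buffer="ytyeyywh" (len 8), cursors c1@3 c2@5 c3@6, authorship ..1.23..
After op 4 (insert('n')): buffer="ytyneynynwh" (len 11), cursors c1@4 c2@7 c3@9, authorship ..11.2233..
After op 5 (delete): buffer="ytyeyywh" (len 8), cursors c1@3 c2@5 c3@6, authorship ..1.23..
After op 6 (delete): buffer="ytewh" (len 5), cursors c1@2 c2@3 c3@3, authorship .....
After op 7 (add_cursor(2)): buffer="ytewh" (len 5), cursors c1@2 c4@2 c2@3 c3@3, authorship .....

Answer: 2 3 3 2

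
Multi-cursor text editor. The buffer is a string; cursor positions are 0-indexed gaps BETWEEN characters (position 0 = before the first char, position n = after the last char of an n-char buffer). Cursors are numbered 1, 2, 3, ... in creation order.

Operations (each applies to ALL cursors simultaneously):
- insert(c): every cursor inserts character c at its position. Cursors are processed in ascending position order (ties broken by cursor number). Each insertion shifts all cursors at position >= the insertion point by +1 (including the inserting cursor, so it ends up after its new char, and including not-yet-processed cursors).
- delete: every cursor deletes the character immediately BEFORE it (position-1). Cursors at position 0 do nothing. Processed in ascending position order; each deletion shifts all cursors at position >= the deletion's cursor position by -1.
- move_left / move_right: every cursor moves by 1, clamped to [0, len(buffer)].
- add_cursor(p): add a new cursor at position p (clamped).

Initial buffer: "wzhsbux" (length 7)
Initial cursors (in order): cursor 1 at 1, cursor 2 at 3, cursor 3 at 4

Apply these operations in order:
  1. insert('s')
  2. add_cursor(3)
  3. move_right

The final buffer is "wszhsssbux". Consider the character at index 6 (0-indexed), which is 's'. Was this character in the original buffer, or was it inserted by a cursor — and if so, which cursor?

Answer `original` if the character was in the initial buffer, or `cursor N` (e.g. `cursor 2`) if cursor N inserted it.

Answer: cursor 3

Derivation:
After op 1 (insert('s')): buffer="wszhsssbux" (len 10), cursors c1@2 c2@5 c3@7, authorship .1..2.3...
After op 2 (add_cursor(3)): buffer="wszhsssbux" (len 10), cursors c1@2 c4@3 c2@5 c3@7, authorship .1..2.3...
After op 3 (move_right): buffer="wszhsssbux" (len 10), cursors c1@3 c4@4 c2@6 c3@8, authorship .1..2.3...
Authorship (.=original, N=cursor N): . 1 . . 2 . 3 . . .
Index 6: author = 3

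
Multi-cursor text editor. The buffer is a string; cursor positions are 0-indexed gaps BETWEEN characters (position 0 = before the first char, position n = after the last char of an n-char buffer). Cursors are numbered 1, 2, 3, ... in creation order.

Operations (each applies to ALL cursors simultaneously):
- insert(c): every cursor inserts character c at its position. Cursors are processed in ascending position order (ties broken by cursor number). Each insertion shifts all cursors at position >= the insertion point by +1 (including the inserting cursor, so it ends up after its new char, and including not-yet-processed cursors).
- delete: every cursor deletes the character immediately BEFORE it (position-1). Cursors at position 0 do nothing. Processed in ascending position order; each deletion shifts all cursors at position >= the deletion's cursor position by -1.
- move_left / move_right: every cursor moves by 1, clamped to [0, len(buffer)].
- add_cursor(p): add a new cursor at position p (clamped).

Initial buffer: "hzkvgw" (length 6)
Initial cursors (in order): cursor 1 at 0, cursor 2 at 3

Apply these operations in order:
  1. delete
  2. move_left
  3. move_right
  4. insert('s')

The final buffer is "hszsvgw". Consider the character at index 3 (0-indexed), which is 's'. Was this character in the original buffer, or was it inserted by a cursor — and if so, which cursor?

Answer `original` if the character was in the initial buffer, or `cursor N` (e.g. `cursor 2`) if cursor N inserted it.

After op 1 (delete): buffer="hzvgw" (len 5), cursors c1@0 c2@2, authorship .....
After op 2 (move_left): buffer="hzvgw" (len 5), cursors c1@0 c2@1, authorship .....
After op 3 (move_right): buffer="hzvgw" (len 5), cursors c1@1 c2@2, authorship .....
After op 4 (insert('s')): buffer="hszsvgw" (len 7), cursors c1@2 c2@4, authorship .1.2...
Authorship (.=original, N=cursor N): . 1 . 2 . . .
Index 3: author = 2

Answer: cursor 2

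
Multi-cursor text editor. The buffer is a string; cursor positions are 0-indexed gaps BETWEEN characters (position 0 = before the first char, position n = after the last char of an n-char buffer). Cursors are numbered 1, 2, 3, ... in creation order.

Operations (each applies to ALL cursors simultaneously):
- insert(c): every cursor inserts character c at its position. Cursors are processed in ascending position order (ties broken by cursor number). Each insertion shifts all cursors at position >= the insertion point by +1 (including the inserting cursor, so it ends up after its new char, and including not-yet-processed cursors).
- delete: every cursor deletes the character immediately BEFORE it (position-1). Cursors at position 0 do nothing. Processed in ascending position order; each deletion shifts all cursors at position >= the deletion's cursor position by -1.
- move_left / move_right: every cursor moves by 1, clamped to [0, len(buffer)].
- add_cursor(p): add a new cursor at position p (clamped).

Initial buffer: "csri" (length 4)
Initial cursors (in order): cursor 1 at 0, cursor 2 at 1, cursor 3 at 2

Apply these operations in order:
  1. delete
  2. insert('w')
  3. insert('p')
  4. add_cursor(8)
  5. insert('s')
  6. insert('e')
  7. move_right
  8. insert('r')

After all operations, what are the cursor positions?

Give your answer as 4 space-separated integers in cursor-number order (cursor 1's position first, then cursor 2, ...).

Answer: 16 16 16 20

Derivation:
After op 1 (delete): buffer="ri" (len 2), cursors c1@0 c2@0 c3@0, authorship ..
After op 2 (insert('w')): buffer="wwwri" (len 5), cursors c1@3 c2@3 c3@3, authorship 123..
After op 3 (insert('p')): buffer="wwwpppri" (len 8), cursors c1@6 c2@6 c3@6, authorship 123123..
After op 4 (add_cursor(8)): buffer="wwwpppri" (len 8), cursors c1@6 c2@6 c3@6 c4@8, authorship 123123..
After op 5 (insert('s')): buffer="wwwpppsssris" (len 12), cursors c1@9 c2@9 c3@9 c4@12, authorship 123123123..4
After op 6 (insert('e')): buffer="wwwpppssseeerise" (len 16), cursors c1@12 c2@12 c3@12 c4@16, authorship 123123123123..44
After op 7 (move_right): buffer="wwwpppssseeerise" (len 16), cursors c1@13 c2@13 c3@13 c4@16, authorship 123123123123..44
After op 8 (insert('r')): buffer="wwwpppssseeerrrriser" (len 20), cursors c1@16 c2@16 c3@16 c4@20, authorship 123123123123.123.444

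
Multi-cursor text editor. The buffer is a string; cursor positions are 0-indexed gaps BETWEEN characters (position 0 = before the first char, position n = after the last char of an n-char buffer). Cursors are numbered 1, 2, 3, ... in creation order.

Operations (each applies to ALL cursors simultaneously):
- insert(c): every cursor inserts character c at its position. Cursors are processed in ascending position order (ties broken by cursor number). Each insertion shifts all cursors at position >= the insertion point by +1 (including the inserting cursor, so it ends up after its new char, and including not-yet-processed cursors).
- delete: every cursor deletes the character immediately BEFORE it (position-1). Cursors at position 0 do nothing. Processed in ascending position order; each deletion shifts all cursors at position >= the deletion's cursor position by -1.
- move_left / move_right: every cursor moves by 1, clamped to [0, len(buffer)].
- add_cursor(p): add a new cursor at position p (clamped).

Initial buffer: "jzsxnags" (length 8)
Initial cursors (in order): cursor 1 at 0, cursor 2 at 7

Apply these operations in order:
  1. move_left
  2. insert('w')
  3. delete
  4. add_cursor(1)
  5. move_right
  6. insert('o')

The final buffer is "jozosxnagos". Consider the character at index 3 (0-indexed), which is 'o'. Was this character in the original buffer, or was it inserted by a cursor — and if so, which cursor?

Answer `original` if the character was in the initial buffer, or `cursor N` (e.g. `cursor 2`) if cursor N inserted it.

After op 1 (move_left): buffer="jzsxnags" (len 8), cursors c1@0 c2@6, authorship ........
After op 2 (insert('w')): buffer="wjzsxnawgs" (len 10), cursors c1@1 c2@8, authorship 1......2..
After op 3 (delete): buffer="jzsxnags" (len 8), cursors c1@0 c2@6, authorship ........
After op 4 (add_cursor(1)): buffer="jzsxnags" (len 8), cursors c1@0 c3@1 c2@6, authorship ........
After op 5 (move_right): buffer="jzsxnags" (len 8), cursors c1@1 c3@2 c2@7, authorship ........
After op 6 (insert('o')): buffer="jozosxnagos" (len 11), cursors c1@2 c3@4 c2@10, authorship .1.3.....2.
Authorship (.=original, N=cursor N): . 1 . 3 . . . . . 2 .
Index 3: author = 3

Answer: cursor 3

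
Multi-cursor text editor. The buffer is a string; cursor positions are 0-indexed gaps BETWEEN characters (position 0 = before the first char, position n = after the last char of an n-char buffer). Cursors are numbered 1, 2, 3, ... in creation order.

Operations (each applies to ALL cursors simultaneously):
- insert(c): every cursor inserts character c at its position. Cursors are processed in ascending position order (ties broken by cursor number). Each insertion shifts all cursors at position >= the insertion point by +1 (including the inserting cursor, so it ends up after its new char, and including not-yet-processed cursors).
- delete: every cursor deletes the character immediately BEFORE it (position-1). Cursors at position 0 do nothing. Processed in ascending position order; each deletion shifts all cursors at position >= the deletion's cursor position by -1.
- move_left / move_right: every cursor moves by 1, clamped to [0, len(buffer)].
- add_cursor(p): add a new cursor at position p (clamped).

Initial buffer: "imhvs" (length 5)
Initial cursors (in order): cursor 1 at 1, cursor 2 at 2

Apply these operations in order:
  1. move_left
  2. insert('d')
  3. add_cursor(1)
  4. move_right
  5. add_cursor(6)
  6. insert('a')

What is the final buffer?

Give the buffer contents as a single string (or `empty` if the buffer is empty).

After op 1 (move_left): buffer="imhvs" (len 5), cursors c1@0 c2@1, authorship .....
After op 2 (insert('d')): buffer="didmhvs" (len 7), cursors c1@1 c2@3, authorship 1.2....
After op 3 (add_cursor(1)): buffer="didmhvs" (len 7), cursors c1@1 c3@1 c2@3, authorship 1.2....
After op 4 (move_right): buffer="didmhvs" (len 7), cursors c1@2 c3@2 c2@4, authorship 1.2....
After op 5 (add_cursor(6)): buffer="didmhvs" (len 7), cursors c1@2 c3@2 c2@4 c4@6, authorship 1.2....
After op 6 (insert('a')): buffer="diaadmahvas" (len 11), cursors c1@4 c3@4 c2@7 c4@10, authorship 1.132.2..4.

Answer: diaadmahvas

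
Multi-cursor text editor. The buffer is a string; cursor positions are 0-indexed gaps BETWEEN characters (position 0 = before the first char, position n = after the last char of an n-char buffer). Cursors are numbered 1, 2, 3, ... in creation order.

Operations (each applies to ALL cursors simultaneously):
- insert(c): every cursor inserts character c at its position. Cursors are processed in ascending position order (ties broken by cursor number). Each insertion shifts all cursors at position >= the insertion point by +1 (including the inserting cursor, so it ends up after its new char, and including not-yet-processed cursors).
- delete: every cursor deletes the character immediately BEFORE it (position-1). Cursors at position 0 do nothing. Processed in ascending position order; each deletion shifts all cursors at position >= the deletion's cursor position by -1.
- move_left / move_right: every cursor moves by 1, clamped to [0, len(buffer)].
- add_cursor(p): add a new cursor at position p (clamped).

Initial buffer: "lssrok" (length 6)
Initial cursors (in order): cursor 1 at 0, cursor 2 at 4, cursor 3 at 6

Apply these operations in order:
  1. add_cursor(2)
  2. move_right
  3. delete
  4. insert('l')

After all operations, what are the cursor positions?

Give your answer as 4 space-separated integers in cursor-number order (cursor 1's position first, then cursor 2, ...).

After op 1 (add_cursor(2)): buffer="lssrok" (len 6), cursors c1@0 c4@2 c2@4 c3@6, authorship ......
After op 2 (move_right): buffer="lssrok" (len 6), cursors c1@1 c4@3 c2@5 c3@6, authorship ......
After op 3 (delete): buffer="sr" (len 2), cursors c1@0 c4@1 c2@2 c3@2, authorship ..
After op 4 (insert('l')): buffer="lslrll" (len 6), cursors c1@1 c4@3 c2@6 c3@6, authorship 1.4.23

Answer: 1 6 6 3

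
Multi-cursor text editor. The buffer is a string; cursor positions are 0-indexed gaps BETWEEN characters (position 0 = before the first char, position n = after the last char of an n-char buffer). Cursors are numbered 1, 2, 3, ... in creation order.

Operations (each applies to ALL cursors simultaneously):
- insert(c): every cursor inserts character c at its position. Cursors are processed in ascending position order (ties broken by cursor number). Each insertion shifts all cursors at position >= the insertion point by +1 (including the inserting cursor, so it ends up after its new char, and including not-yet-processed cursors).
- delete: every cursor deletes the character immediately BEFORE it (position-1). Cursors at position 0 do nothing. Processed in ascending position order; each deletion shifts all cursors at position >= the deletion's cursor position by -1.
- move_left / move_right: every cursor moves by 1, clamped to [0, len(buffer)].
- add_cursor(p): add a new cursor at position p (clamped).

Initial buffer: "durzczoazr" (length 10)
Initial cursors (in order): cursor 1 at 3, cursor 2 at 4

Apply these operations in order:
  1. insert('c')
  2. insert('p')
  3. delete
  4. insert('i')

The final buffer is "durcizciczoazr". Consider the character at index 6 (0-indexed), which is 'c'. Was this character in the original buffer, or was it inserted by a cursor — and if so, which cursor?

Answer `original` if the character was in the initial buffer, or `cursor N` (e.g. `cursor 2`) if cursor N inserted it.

After op 1 (insert('c')): buffer="durczcczoazr" (len 12), cursors c1@4 c2@6, authorship ...1.2......
After op 2 (insert('p')): buffer="durcpzcpczoazr" (len 14), cursors c1@5 c2@8, authorship ...11.22......
After op 3 (delete): buffer="durczcczoazr" (len 12), cursors c1@4 c2@6, authorship ...1.2......
After op 4 (insert('i')): buffer="durcizciczoazr" (len 14), cursors c1@5 c2@8, authorship ...11.22......
Authorship (.=original, N=cursor N): . . . 1 1 . 2 2 . . . . . .
Index 6: author = 2

Answer: cursor 2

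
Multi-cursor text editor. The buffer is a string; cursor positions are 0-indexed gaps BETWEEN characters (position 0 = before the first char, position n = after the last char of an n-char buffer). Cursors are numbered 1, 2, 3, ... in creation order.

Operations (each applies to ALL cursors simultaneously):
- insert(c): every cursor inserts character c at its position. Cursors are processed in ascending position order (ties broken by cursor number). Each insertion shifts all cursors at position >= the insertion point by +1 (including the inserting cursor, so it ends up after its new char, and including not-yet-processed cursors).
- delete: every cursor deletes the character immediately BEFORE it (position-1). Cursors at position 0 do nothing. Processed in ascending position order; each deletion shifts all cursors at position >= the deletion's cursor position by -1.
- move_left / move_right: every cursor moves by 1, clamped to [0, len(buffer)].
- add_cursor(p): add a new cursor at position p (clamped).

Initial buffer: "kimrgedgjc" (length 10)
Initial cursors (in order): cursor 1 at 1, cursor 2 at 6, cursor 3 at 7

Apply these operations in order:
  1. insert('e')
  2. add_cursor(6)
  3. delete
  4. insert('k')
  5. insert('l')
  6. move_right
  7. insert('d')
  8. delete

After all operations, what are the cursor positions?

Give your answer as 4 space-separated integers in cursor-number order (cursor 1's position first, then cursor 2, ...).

After op 1 (insert('e')): buffer="keimrgeedegjc" (len 13), cursors c1@2 c2@8 c3@10, authorship .1.....2.3...
After op 2 (add_cursor(6)): buffer="keimrgeedegjc" (len 13), cursors c1@2 c4@6 c2@8 c3@10, authorship .1.....2.3...
After op 3 (delete): buffer="kimredgjc" (len 9), cursors c1@1 c4@4 c2@5 c3@6, authorship .........
After op 4 (insert('k')): buffer="kkimrkekdkgjc" (len 13), cursors c1@2 c4@6 c2@8 c3@10, authorship .1...4.2.3...
After op 5 (insert('l')): buffer="kklimrklekldklgjc" (len 17), cursors c1@3 c4@8 c2@11 c3@14, authorship .11...44.22.33...
After op 6 (move_right): buffer="kklimrklekldklgjc" (len 17), cursors c1@4 c4@9 c2@12 c3@15, authorship .11...44.22.33...
After op 7 (insert('d')): buffer="kklidmrkledklddklgdjc" (len 21), cursors c1@5 c4@11 c2@15 c3@19, authorship .11.1..44.422.233.3..
After op 8 (delete): buffer="kklimrklekldklgjc" (len 17), cursors c1@4 c4@9 c2@12 c3@15, authorship .11...44.22.33...

Answer: 4 12 15 9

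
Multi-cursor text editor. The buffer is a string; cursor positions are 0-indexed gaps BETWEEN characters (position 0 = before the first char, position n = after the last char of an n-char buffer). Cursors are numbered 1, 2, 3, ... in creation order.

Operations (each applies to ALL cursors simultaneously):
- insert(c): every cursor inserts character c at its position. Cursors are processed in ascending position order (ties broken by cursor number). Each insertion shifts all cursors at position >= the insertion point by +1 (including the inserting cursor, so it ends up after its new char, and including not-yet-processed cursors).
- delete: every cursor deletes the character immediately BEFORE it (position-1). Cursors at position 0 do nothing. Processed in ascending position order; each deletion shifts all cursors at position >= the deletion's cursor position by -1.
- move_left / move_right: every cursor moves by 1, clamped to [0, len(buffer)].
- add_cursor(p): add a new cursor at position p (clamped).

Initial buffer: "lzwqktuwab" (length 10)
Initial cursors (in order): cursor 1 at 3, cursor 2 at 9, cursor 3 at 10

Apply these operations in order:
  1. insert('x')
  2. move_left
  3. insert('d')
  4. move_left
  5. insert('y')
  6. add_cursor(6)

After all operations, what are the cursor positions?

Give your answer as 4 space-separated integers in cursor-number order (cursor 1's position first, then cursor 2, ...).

After op 1 (insert('x')): buffer="lzwxqktuwaxbx" (len 13), cursors c1@4 c2@11 c3@13, authorship ...1......2.3
After op 2 (move_left): buffer="lzwxqktuwaxbx" (len 13), cursors c1@3 c2@10 c3@12, authorship ...1......2.3
After op 3 (insert('d')): buffer="lzwdxqktuwadxbdx" (len 16), cursors c1@4 c2@12 c3@15, authorship ...11......22.33
After op 4 (move_left): buffer="lzwdxqktuwadxbdx" (len 16), cursors c1@3 c2@11 c3@14, authorship ...11......22.33
After op 5 (insert('y')): buffer="lzwydxqktuwaydxbydx" (len 19), cursors c1@4 c2@13 c3@17, authorship ...111......222.333
After op 6 (add_cursor(6)): buffer="lzwydxqktuwaydxbydx" (len 19), cursors c1@4 c4@6 c2@13 c3@17, authorship ...111......222.333

Answer: 4 13 17 6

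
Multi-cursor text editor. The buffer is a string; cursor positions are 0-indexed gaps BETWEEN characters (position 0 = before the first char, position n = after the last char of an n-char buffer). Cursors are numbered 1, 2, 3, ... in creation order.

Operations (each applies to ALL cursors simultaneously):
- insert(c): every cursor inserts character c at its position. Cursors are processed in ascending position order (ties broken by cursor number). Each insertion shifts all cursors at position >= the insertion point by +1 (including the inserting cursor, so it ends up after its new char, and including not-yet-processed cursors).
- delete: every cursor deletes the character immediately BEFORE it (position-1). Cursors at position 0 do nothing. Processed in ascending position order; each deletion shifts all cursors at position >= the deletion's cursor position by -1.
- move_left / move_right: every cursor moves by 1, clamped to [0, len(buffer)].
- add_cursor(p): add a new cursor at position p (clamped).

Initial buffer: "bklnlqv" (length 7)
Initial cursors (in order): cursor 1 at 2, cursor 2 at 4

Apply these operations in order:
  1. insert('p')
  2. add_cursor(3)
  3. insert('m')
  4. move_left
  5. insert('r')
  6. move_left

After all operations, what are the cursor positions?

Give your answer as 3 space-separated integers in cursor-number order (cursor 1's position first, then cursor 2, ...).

Answer: 5 10 5

Derivation:
After op 1 (insert('p')): buffer="bkplnplqv" (len 9), cursors c1@3 c2@6, authorship ..1..2...
After op 2 (add_cursor(3)): buffer="bkplnplqv" (len 9), cursors c1@3 c3@3 c2@6, authorship ..1..2...
After op 3 (insert('m')): buffer="bkpmmlnpmlqv" (len 12), cursors c1@5 c3@5 c2@9, authorship ..113..22...
After op 4 (move_left): buffer="bkpmmlnpmlqv" (len 12), cursors c1@4 c3@4 c2@8, authorship ..113..22...
After op 5 (insert('r')): buffer="bkpmrrmlnprmlqv" (len 15), cursors c1@6 c3@6 c2@11, authorship ..11133..222...
After op 6 (move_left): buffer="bkpmrrmlnprmlqv" (len 15), cursors c1@5 c3@5 c2@10, authorship ..11133..222...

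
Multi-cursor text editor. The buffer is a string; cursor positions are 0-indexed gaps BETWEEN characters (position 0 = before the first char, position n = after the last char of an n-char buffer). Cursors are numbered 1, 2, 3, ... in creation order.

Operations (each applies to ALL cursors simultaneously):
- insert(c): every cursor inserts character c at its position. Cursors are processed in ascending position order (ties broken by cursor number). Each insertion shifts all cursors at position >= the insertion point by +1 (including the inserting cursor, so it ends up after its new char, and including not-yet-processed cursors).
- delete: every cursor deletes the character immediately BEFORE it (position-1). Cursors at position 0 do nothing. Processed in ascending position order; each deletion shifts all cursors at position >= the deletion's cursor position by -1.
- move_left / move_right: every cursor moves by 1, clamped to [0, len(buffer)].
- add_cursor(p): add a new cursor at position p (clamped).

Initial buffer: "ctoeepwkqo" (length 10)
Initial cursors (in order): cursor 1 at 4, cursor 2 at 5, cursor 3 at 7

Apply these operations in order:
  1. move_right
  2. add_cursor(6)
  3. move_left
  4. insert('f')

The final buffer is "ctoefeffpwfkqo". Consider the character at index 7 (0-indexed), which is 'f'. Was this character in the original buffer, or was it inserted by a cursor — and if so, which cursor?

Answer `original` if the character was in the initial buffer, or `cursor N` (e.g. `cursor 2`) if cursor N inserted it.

Answer: cursor 4

Derivation:
After op 1 (move_right): buffer="ctoeepwkqo" (len 10), cursors c1@5 c2@6 c3@8, authorship ..........
After op 2 (add_cursor(6)): buffer="ctoeepwkqo" (len 10), cursors c1@5 c2@6 c4@6 c3@8, authorship ..........
After op 3 (move_left): buffer="ctoeepwkqo" (len 10), cursors c1@4 c2@5 c4@5 c3@7, authorship ..........
After op 4 (insert('f')): buffer="ctoefeffpwfkqo" (len 14), cursors c1@5 c2@8 c4@8 c3@11, authorship ....1.24..3...
Authorship (.=original, N=cursor N): . . . . 1 . 2 4 . . 3 . . .
Index 7: author = 4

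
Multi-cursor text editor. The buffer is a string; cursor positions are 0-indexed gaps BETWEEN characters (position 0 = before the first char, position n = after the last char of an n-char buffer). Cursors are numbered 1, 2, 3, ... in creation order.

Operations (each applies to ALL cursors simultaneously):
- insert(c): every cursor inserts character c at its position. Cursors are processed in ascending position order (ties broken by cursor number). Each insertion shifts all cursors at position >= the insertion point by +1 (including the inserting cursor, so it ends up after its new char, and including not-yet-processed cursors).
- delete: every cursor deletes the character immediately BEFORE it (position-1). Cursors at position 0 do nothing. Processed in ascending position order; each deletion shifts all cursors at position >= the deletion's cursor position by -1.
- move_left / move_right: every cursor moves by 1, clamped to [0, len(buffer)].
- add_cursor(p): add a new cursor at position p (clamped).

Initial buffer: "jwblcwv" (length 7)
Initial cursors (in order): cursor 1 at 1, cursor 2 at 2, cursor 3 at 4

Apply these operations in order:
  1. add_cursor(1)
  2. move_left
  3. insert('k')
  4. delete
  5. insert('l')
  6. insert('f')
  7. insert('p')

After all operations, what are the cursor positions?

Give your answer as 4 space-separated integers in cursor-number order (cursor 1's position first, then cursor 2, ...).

Answer: 6 10 15 6

Derivation:
After op 1 (add_cursor(1)): buffer="jwblcwv" (len 7), cursors c1@1 c4@1 c2@2 c3@4, authorship .......
After op 2 (move_left): buffer="jwblcwv" (len 7), cursors c1@0 c4@0 c2@1 c3@3, authorship .......
After op 3 (insert('k')): buffer="kkjkwbklcwv" (len 11), cursors c1@2 c4@2 c2@4 c3@7, authorship 14.2..3....
After op 4 (delete): buffer="jwblcwv" (len 7), cursors c1@0 c4@0 c2@1 c3@3, authorship .......
After op 5 (insert('l')): buffer="lljlwbllcwv" (len 11), cursors c1@2 c4@2 c2@4 c3@7, authorship 14.2..3....
After op 6 (insert('f')): buffer="llffjlfwblflcwv" (len 15), cursors c1@4 c4@4 c2@7 c3@11, authorship 1414.22..33....
After op 7 (insert('p')): buffer="llffppjlfpwblfplcwv" (len 19), cursors c1@6 c4@6 c2@10 c3@15, authorship 141414.222..333....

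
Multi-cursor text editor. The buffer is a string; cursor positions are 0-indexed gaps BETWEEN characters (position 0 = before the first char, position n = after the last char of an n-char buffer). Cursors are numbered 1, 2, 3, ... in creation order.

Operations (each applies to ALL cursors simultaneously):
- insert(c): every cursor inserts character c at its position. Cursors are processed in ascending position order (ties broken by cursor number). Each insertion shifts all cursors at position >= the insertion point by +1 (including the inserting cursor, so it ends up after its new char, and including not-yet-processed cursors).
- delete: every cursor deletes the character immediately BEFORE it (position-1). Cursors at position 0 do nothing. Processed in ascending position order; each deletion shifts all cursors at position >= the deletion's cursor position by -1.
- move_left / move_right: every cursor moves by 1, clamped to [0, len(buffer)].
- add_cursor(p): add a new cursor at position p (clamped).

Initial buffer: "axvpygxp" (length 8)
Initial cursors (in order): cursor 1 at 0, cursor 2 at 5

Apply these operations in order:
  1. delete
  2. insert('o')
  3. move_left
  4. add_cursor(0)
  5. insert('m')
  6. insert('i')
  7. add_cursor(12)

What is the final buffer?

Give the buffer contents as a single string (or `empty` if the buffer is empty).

After op 1 (delete): buffer="axvpgxp" (len 7), cursors c1@0 c2@4, authorship .......
After op 2 (insert('o')): buffer="oaxvpogxp" (len 9), cursors c1@1 c2@6, authorship 1....2...
After op 3 (move_left): buffer="oaxvpogxp" (len 9), cursors c1@0 c2@5, authorship 1....2...
After op 4 (add_cursor(0)): buffer="oaxvpogxp" (len 9), cursors c1@0 c3@0 c2@5, authorship 1....2...
After op 5 (insert('m')): buffer="mmoaxvpmogxp" (len 12), cursors c1@2 c3@2 c2@8, authorship 131....22...
After op 6 (insert('i')): buffer="mmiioaxvpmiogxp" (len 15), cursors c1@4 c3@4 c2@11, authorship 13131....222...
After op 7 (add_cursor(12)): buffer="mmiioaxvpmiogxp" (len 15), cursors c1@4 c3@4 c2@11 c4@12, authorship 13131....222...

Answer: mmiioaxvpmiogxp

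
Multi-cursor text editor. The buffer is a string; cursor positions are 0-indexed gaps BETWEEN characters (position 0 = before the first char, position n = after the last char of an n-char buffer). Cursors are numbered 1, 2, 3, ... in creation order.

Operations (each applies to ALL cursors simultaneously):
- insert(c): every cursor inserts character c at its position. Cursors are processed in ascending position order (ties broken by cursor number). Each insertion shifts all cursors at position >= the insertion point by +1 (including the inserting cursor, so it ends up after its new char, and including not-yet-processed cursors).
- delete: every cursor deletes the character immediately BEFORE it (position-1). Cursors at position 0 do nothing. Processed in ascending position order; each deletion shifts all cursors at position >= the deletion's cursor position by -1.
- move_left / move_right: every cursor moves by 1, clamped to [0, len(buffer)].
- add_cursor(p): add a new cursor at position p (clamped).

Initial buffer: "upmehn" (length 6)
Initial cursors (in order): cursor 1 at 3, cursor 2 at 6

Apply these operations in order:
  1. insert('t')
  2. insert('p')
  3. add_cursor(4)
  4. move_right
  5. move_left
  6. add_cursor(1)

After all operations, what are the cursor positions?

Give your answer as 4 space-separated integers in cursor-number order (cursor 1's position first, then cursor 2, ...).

Answer: 5 9 4 1

Derivation:
After op 1 (insert('t')): buffer="upmtehnt" (len 8), cursors c1@4 c2@8, authorship ...1...2
After op 2 (insert('p')): buffer="upmtpehntp" (len 10), cursors c1@5 c2@10, authorship ...11...22
After op 3 (add_cursor(4)): buffer="upmtpehntp" (len 10), cursors c3@4 c1@5 c2@10, authorship ...11...22
After op 4 (move_right): buffer="upmtpehntp" (len 10), cursors c3@5 c1@6 c2@10, authorship ...11...22
After op 5 (move_left): buffer="upmtpehntp" (len 10), cursors c3@4 c1@5 c2@9, authorship ...11...22
After op 6 (add_cursor(1)): buffer="upmtpehntp" (len 10), cursors c4@1 c3@4 c1@5 c2@9, authorship ...11...22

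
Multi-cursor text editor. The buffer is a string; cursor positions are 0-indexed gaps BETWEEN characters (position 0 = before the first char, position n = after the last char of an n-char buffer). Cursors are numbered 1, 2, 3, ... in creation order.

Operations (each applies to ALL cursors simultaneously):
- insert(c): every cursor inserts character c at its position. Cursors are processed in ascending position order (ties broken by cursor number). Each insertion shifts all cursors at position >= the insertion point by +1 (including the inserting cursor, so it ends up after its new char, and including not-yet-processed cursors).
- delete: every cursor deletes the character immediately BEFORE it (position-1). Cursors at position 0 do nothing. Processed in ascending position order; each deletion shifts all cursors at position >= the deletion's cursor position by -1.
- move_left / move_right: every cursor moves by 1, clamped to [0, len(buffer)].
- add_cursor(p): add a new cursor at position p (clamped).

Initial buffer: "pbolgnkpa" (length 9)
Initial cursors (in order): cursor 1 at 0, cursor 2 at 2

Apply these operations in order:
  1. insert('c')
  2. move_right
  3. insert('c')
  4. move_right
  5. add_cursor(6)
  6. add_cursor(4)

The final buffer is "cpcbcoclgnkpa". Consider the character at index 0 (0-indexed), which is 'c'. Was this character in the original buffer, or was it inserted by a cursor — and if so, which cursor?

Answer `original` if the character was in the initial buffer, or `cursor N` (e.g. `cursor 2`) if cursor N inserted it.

Answer: cursor 1

Derivation:
After op 1 (insert('c')): buffer="cpbcolgnkpa" (len 11), cursors c1@1 c2@4, authorship 1..2.......
After op 2 (move_right): buffer="cpbcolgnkpa" (len 11), cursors c1@2 c2@5, authorship 1..2.......
After op 3 (insert('c')): buffer="cpcbcoclgnkpa" (len 13), cursors c1@3 c2@7, authorship 1.1.2.2......
After op 4 (move_right): buffer="cpcbcoclgnkpa" (len 13), cursors c1@4 c2@8, authorship 1.1.2.2......
After op 5 (add_cursor(6)): buffer="cpcbcoclgnkpa" (len 13), cursors c1@4 c3@6 c2@8, authorship 1.1.2.2......
After op 6 (add_cursor(4)): buffer="cpcbcoclgnkpa" (len 13), cursors c1@4 c4@4 c3@6 c2@8, authorship 1.1.2.2......
Authorship (.=original, N=cursor N): 1 . 1 . 2 . 2 . . . . . .
Index 0: author = 1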